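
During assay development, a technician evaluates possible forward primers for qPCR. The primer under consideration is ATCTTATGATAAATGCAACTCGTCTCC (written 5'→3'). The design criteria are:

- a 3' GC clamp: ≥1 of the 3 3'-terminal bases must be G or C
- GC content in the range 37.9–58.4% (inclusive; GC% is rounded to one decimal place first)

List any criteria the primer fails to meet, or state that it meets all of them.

Fails: GC content.

Base counts: A=8, T=9, G=3, C=7 (length 27).
GC clamp: 3' end TCC has 2 G/C ✓
GC content: GC 10/27 = 37.0%, outside 37.9–58.4% ✗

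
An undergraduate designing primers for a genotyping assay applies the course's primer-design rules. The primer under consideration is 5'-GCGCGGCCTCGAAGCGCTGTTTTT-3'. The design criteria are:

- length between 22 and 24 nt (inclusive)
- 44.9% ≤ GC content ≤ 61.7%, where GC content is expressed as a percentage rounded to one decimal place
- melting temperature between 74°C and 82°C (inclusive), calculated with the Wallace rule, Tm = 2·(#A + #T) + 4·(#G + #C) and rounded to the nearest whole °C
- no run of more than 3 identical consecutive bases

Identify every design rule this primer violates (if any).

Base counts: A=2, T=7, G=8, C=7 (length 24).
length: length 24 ✓
GC content: GC 15/24 = 62.5%, outside 44.9–61.7% ✗
Tm: Tm = 2·9 + 4·15 = 78°C ✓
homopolymer run: longest run = 5, exceeds 3 ✗

Fails: GC content, homopolymer run.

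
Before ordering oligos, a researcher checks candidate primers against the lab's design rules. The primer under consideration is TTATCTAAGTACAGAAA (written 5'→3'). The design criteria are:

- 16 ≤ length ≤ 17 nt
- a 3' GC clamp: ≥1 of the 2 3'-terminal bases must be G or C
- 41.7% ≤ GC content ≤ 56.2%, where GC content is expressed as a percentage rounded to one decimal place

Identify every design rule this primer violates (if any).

Base counts: A=8, T=5, G=2, C=2 (length 17).
length: length 17 ✓
GC clamp: 3' end AA has 0 G/C, need ≥1 ✗
GC content: GC 4/17 = 23.5%, outside 41.7–56.2% ✗

Fails: GC clamp, GC content.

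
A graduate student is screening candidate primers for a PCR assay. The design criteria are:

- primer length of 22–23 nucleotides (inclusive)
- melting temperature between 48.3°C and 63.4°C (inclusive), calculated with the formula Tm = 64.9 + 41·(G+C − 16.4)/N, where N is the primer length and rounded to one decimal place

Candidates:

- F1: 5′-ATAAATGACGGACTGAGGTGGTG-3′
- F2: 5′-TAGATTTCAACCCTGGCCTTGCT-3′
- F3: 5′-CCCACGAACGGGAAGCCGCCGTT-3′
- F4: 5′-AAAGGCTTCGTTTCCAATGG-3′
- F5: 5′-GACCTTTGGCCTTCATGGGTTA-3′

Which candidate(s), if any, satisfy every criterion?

F1, F2 and F5.

F1 (23 nt, A=7 T=5 G=9 C=2): length 23 ✓; Tm = 64.9 + 41·(11 − 16.4)/23 = 55.3°C ✓ — passes.
F2 (23 nt, A=4 T=8 G=4 C=7): length 23 ✓; Tm = 64.9 + 41·(11 − 16.4)/23 = 55.3°C ✓ — passes.
F3 (23 nt, A=5 T=2 G=7 C=9): length 23 ✓; Tm = 64.9 + 41·(16 − 16.4)/23 = 64.2°C, outside 48.3–63.4°C ✗ — fails.
F4 (20 nt, A=5 T=6 G=5 C=4): length 20, outside 22–23 ✗; Tm = 64.9 + 41·(9 − 16.4)/20 = 49.7°C ✓ — fails.
F5 (22 nt, A=3 T=8 G=6 C=5): length 22 ✓; Tm = 64.9 + 41·(11 − 16.4)/22 = 54.8°C ✓ — passes.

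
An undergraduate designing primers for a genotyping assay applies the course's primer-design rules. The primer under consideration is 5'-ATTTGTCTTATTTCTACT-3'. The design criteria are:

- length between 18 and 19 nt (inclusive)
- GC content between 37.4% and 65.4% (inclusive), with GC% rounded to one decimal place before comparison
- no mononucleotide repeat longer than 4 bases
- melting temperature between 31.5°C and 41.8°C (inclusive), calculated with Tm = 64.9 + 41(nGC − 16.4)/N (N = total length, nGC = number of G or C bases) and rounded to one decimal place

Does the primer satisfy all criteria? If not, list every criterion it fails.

Fails: GC content.

Base counts: A=3, T=11, G=1, C=3 (length 18).
length: length 18 ✓
GC content: GC 4/18 = 22.2%, outside 37.4–65.4% ✗
homopolymer run: longest run = 3 ✓
Tm: Tm = 64.9 + 41·(4 − 16.4)/18 = 36.7°C ✓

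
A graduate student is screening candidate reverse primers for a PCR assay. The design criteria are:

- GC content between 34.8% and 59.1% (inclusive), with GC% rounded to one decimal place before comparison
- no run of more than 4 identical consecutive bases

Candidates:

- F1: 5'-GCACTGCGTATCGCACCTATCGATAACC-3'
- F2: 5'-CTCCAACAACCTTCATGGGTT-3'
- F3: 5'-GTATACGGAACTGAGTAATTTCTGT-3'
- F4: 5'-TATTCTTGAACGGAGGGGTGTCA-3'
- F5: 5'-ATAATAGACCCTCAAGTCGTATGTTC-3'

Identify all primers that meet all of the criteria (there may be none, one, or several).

F1, F2, F3, F4 and F5.

F1 (28 nt, A=7 T=6 G=5 C=10): GC 15/28 = 53.6% ✓; longest run = 2 ✓ — passes.
F2 (21 nt, A=5 T=6 G=3 C=7): GC 10/21 = 47.6% ✓; longest run = 3 ✓ — passes.
F3 (25 nt, A=7 T=9 G=6 C=3): GC 9/25 = 36.0% ✓; longest run = 3 ✓ — passes.
F4 (23 nt, A=5 T=7 G=8 C=3): GC 11/23 = 47.8% ✓; longest run = 4 ✓ — passes.
F5 (26 nt, A=8 T=8 G=4 C=6): GC 10/26 = 38.5% ✓; longest run = 3 ✓ — passes.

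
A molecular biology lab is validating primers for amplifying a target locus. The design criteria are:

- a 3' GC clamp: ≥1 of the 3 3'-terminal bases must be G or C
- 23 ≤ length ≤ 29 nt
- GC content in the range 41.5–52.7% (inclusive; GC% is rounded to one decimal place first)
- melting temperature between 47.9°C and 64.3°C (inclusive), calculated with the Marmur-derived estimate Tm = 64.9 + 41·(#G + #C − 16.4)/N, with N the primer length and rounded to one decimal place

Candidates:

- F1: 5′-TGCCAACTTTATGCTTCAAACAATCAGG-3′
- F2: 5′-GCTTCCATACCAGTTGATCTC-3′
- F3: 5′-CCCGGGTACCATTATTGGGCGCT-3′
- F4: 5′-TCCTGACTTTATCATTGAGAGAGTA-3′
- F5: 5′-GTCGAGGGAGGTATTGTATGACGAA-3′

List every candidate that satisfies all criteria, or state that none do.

F5 only.

F1 (28 nt, A=9 T=8 G=4 C=7): 3' end AGG has 2 G/C ✓; length 28 ✓; GC 11/28 = 39.3%, outside 41.5–52.7% ✗; Tm = 64.9 + 41·(11 − 16.4)/28 = 57.0°C ✓ — fails.
F2 (21 nt, A=4 T=7 G=3 C=7): 3' end CTC has 2 G/C ✓; length 21, outside 23–29 ✗; GC 10/21 = 47.6% ✓; Tm = 64.9 + 41·(10 − 16.4)/21 = 52.4°C ✓ — fails.
F3 (23 nt, A=3 T=6 G=7 C=7): 3' end GCT has 2 G/C ✓; length 23 ✓; GC 14/23 = 60.9%, outside 41.5–52.7% ✗; Tm = 64.9 + 41·(14 − 16.4)/23 = 60.6°C ✓ — fails.
F4 (25 nt, A=7 T=9 G=5 C=4): 3' end GTA has 1 G/C ✓; length 25 ✓; GC 9/25 = 36.0%, outside 41.5–52.7% ✗; Tm = 64.9 + 41·(9 − 16.4)/25 = 52.8°C ✓ — fails.
F5 (25 nt, A=7 T=6 G=10 C=2): 3' end GAA has 1 G/C ✓; length 25 ✓; GC 12/25 = 48.0% ✓; Tm = 64.9 + 41·(12 − 16.4)/25 = 57.7°C ✓ — passes.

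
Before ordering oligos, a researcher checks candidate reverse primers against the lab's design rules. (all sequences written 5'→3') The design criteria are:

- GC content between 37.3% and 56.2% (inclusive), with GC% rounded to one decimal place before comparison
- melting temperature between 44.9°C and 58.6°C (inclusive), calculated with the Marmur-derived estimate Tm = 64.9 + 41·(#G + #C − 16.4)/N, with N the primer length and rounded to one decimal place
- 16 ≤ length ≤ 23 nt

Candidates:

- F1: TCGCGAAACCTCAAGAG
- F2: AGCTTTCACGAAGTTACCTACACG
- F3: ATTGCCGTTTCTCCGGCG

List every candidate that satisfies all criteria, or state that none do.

F1 (17 nt, A=6 T=2 G=4 C=5): GC 9/17 = 52.9% ✓; Tm = 64.9 + 41·(9 − 16.4)/17 = 47.1°C ✓; length 17 ✓ — passes.
F2 (24 nt, A=7 T=6 G=4 C=7): GC 11/24 = 45.8% ✓; Tm = 64.9 + 41·(11 − 16.4)/24 = 55.7°C ✓; length 24, outside 16–23 ✗ — fails.
F3 (18 nt, A=1 T=6 G=5 C=6): GC 11/18 = 61.1%, outside 37.3–56.2% ✗; Tm = 64.9 + 41·(11 − 16.4)/18 = 52.6°C ✓; length 18 ✓ — fails.

F1 only.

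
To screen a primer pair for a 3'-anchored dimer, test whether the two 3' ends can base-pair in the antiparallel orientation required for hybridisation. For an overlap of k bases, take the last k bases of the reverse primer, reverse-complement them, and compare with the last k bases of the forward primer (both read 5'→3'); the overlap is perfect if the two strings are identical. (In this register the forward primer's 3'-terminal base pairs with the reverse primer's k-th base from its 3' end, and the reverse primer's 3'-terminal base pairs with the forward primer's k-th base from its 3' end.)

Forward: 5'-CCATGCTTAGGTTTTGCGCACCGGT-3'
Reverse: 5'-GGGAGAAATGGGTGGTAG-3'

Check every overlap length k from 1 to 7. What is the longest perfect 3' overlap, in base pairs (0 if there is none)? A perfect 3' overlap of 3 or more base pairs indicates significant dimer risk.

Longest perfect overlap: 0 complementary base pairs; below the dimer-risk threshold (threshold 3).

Last 7 bases (5'→3') — forward …CACCGGT, reverse …GTGGTAG.
Reverse complement of the reverse primer's last 7 bases: CTACCAC; its first k bases are the reverse complement of the reverse primer's last k bases, so a perfect k-base overlap needs the forward primer's last k bases to equal them.
Comparing (forward last k vs required): k=1: T vs C ✗; k=2: GT vs CT ✗; k=3: GGT vs CTA ✗; k=4: CGGT vs CTAC ✗; k=5: CCGGT vs CTACC ✗; k=6: ACCGGT vs CTACCA ✗; k=7: CACCGGT vs CTACCAC ✗.
No overlap length from 1 to 7 is perfect, so the longest perfect 3' overlap is 0.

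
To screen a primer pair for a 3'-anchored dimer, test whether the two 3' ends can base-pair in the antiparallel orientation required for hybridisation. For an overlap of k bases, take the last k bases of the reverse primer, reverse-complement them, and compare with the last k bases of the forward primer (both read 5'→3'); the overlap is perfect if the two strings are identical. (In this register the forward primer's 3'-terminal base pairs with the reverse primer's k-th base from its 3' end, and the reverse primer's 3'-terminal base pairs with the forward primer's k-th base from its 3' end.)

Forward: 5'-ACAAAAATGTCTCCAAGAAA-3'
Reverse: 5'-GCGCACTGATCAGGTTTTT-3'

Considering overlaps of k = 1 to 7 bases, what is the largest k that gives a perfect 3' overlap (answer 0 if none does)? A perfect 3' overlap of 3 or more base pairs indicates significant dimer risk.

Longest perfect overlap: 3 complementary base pairs; significant dimer risk (threshold 3).

Last 7 bases (5'→3') — forward …CAAGAAA, reverse …GGTTTTT.
Reverse complement of the reverse primer's last 7 bases: AAAAACC; its first k bases are the reverse complement of the reverse primer's last k bases, so a perfect k-base overlap needs the forward primer's last k bases to equal them.
Comparing (forward last k vs required): k=1: A vs A ✓; k=2: AA vs AA ✓; k=3: AAA vs AAA ✓; k=4: GAAA vs AAAA ✗; k=5: AGAAA vs AAAAA ✗; k=6: AAGAAA vs AAAAAC ✗; k=7: CAAGAAA vs AAAAACC ✗.
Perfect overlaps at k = 1, 2, 3; the largest is 3.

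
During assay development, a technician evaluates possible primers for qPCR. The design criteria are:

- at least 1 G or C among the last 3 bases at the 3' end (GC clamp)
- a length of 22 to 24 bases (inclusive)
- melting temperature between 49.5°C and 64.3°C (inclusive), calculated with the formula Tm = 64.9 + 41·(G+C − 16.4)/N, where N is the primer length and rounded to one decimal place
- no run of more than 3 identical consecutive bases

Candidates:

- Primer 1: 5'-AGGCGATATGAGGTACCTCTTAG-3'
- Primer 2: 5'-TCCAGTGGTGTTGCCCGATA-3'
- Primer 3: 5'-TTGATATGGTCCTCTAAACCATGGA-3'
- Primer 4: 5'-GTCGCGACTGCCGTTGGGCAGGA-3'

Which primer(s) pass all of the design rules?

Primer 1 and Primer 4.

Primer 1 (23 nt, A=6 T=6 G=7 C=4): 3' end TAG has 1 G/C ✓; length 23 ✓; Tm = 64.9 + 41·(11 − 16.4)/23 = 55.3°C ✓; longest run = 2 ✓ — passes.
Primer 2 (20 nt, A=3 T=6 G=6 C=5): 3' end ATA has 0 G/C, need ≥1 ✗; length 20, outside 22–24 ✗; Tm = 64.9 + 41·(11 − 16.4)/20 = 53.8°C ✓; longest run = 3 ✓ — fails.
Primer 3 (25 nt, A=7 T=8 G=5 C=5): 3' end GGA has 2 G/C ✓; length 25, outside 22–24 ✗; Tm = 64.9 + 41·(10 − 16.4)/25 = 54.4°C ✓; longest run = 3 ✓ — fails.
Primer 4 (23 nt, A=3 T=4 G=10 C=6): 3' end GGA has 2 G/C ✓; length 23 ✓; Tm = 64.9 + 41·(16 − 16.4)/23 = 64.2°C ✓; longest run = 3 ✓ — passes.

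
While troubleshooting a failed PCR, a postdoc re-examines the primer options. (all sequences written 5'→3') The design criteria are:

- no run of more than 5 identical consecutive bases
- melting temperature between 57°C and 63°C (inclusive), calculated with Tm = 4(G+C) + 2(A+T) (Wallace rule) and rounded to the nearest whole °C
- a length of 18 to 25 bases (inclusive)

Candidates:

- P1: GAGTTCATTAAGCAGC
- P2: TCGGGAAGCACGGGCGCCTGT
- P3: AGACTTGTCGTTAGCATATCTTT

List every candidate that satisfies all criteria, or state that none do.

P3 only.

P1 (16 nt, A=5 T=4 G=4 C=3): longest run = 2 ✓; Tm = 2·9 + 4·7 = 46°C, outside 57–63°C ✗; length 16, outside 18–25 ✗ — fails.
P2 (21 nt, A=3 T=3 G=9 C=6): longest run = 3 ✓; Tm = 2·6 + 4·15 = 72°C, outside 57–63°C ✗; length 21 ✓ — fails.
P3 (23 nt, A=5 T=10 G=4 C=4): longest run = 3 ✓; Tm = 2·15 + 4·8 = 62°C ✓; length 23 ✓ — passes.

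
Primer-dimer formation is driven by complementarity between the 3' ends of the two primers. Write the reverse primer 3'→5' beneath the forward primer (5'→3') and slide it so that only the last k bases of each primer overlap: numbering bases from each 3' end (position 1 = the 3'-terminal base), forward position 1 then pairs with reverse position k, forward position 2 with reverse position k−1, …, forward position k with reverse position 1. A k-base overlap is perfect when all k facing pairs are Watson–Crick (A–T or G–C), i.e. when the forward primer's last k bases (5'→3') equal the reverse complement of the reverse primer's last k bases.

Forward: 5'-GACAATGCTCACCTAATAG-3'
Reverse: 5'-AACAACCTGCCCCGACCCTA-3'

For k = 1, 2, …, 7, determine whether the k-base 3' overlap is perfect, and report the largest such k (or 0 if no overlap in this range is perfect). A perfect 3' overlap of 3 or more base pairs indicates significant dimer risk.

Last 7 bases (5'→3') — forward …CTAATAG, reverse …GACCCTA.
Reverse complement of the reverse primer's last 7 bases: TAGGGTC; its first k bases are the reverse complement of the reverse primer's last k bases, so a perfect k-base overlap needs the forward primer's last k bases to equal them.
Comparing (forward last k vs required): k=1: G vs T ✗; k=2: AG vs TA ✗; k=3: TAG vs TAG ✓; k=4: ATAG vs TAGG ✗; k=5: AATAG vs TAGGG ✗; k=6: TAATAG vs TAGGGT ✗; k=7: CTAATAG vs TAGGGTC ✗.
Only k = 3 is perfect, so the longest perfect 3' overlap is 3.

Longest perfect overlap: 3 complementary base pairs; significant dimer risk (threshold 3).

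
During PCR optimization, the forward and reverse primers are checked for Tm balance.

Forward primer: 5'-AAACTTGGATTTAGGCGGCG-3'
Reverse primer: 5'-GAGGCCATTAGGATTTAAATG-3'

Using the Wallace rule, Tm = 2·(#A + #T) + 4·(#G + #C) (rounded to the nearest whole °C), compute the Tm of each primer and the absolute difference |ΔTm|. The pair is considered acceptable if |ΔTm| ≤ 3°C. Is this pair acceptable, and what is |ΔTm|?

Forward: A=5 T=5 G=7 C=3 → Tm = 2·10 + 4·10 = 60°C.
Reverse: A=7 T=6 G=6 C=2 → Tm = 2·13 + 4·8 = 58°C.
|ΔTm| = |60 − 58| = 2°C, ≤ 3°C.

|ΔTm| = 2°C; the pair is acceptable.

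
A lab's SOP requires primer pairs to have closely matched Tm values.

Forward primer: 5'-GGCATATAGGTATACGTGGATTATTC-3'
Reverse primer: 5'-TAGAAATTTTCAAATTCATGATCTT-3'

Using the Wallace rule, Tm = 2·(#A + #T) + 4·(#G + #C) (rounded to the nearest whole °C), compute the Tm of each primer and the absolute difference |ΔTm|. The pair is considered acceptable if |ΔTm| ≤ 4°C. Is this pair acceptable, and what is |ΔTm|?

Forward: A=7 T=9 G=7 C=3 → Tm = 2·16 + 4·10 = 72°C.
Reverse: A=9 T=11 G=2 C=3 → Tm = 2·20 + 4·5 = 60°C.
|ΔTm| = |72 − 60| = 12°C, > 4°C.

|ΔTm| = 12°C; the pair is not acceptable.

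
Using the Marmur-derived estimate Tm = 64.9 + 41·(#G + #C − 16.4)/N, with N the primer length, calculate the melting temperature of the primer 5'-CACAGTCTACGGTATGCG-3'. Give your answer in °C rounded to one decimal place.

50.3°C

Base counts: A=4, T=4, G=5, C=5; G+C = 10, N = 18.
Tm = 64.9 + 41·(10 − 16.4)/18 = 64.9 + -262.40/18 = 50.3°C.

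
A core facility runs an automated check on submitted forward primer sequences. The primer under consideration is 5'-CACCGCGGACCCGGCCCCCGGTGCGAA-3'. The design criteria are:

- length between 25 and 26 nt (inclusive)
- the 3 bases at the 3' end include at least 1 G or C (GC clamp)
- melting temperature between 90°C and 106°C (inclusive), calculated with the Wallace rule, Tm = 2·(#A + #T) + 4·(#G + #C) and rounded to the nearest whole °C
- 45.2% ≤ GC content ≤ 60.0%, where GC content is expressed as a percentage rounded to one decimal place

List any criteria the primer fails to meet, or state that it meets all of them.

Base counts: A=4, T=1, G=9, C=13 (length 27).
length: length 27, outside 25–26 ✗
GC clamp: 3' end GAA has 1 G/C ✓
Tm: Tm = 2·5 + 4·22 = 98°C ✓
GC content: GC 22/27 = 81.5%, outside 45.2–60.0% ✗

Fails: length, GC content.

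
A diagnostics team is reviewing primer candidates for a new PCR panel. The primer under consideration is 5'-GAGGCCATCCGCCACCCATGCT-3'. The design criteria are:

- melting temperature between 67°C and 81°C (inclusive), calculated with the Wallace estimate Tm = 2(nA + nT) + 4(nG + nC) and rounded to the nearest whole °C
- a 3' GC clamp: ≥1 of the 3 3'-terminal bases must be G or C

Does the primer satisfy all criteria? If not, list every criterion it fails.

Meets all criteria.

Base counts: A=4, T=3, G=5, C=10 (length 22).
Tm: Tm = 2·7 + 4·15 = 74°C ✓
GC clamp: 3' end GCT has 2 G/C ✓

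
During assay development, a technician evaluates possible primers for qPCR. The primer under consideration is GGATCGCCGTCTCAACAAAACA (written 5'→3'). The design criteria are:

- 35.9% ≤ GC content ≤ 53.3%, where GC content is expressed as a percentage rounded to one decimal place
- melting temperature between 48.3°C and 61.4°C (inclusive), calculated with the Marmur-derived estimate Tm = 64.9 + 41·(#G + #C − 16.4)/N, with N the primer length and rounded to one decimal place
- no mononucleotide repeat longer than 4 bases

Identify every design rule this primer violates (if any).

Base counts: A=8, T=3, G=4, C=7 (length 22).
GC content: GC 11/22 = 50.0% ✓
Tm: Tm = 64.9 + 41·(11 − 16.4)/22 = 54.8°C ✓
homopolymer run: longest run = 4 ✓

Meets all criteria.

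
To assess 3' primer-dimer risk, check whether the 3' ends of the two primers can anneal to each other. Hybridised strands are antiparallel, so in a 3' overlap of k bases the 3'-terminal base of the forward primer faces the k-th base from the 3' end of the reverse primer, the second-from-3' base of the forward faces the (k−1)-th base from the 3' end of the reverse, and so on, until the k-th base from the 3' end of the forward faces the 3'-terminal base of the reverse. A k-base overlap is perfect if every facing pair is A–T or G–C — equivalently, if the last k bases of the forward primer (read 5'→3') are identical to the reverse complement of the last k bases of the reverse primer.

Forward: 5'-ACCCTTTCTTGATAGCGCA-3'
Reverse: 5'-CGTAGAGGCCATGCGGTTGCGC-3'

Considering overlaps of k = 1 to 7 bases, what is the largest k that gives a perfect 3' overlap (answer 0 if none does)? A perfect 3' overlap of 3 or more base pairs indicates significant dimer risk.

Last 7 bases (5'→3') — forward …TAGCGCA, reverse …GTTGCGC.
Reverse complement of the reverse primer's last 7 bases: GCGCAAC; its first k bases are the reverse complement of the reverse primer's last k bases, so a perfect k-base overlap needs the forward primer's last k bases to equal them.
Comparing (forward last k vs required): k=1: A vs G ✗; k=2: CA vs GC ✗; k=3: GCA vs GCG ✗; k=4: CGCA vs GCGC ✗; k=5: GCGCA vs GCGCA ✓; k=6: AGCGCA vs GCGCAA ✗; k=7: TAGCGCA vs GCGCAAC ✗.
Only k = 5 is perfect, so the longest perfect 3' overlap is 5.

Longest perfect overlap: 5 complementary base pairs; significant dimer risk (threshold 3).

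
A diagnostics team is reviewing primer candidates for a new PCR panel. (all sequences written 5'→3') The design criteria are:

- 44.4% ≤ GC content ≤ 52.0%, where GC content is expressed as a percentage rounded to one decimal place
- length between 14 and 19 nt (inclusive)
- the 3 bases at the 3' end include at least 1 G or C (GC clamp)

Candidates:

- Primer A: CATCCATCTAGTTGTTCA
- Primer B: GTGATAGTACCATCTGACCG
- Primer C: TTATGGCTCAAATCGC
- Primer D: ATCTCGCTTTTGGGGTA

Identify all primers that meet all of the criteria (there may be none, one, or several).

Primer D only.

Primer A (18 nt, A=4 T=7 G=2 C=5): GC 7/18 = 38.9%, outside 44.4–52.0% ✗; length 18 ✓; 3' end TCA has 1 G/C ✓ — fails.
Primer B (20 nt, A=5 T=5 G=5 C=5): GC 10/20 = 50.0% ✓; length 20, outside 14–19 ✗; 3' end CCG has 3 G/C ✓ — fails.
Primer C (16 nt, A=4 T=5 G=3 C=4): GC 7/16 = 43.8%, outside 44.4–52.0% ✗; length 16 ✓; 3' end CGC has 3 G/C ✓ — fails.
Primer D (17 nt, A=2 T=7 G=5 C=3): GC 8/17 = 47.1% ✓; length 17 ✓; 3' end GTA has 1 G/C ✓ — passes.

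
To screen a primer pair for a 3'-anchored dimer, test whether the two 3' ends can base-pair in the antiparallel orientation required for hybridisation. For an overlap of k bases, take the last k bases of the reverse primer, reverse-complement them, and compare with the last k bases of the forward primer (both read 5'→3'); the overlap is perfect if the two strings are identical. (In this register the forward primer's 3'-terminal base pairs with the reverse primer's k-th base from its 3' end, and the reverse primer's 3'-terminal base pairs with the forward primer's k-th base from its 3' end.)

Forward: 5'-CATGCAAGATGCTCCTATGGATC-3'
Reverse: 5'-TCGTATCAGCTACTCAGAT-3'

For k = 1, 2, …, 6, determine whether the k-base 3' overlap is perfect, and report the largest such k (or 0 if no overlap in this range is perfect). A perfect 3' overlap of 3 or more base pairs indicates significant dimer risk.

Longest perfect overlap: 3 complementary base pairs; significant dimer risk (threshold 3).

Last 6 bases (5'→3') — forward …TGGATC, reverse …TCAGAT.
Reverse complement of the reverse primer's last 6 bases: ATCTGA; its first k bases are the reverse complement of the reverse primer's last k bases, so a perfect k-base overlap needs the forward primer's last k bases to equal them.
Comparing (forward last k vs required): k=1: C vs A ✗; k=2: TC vs AT ✗; k=3: ATC vs ATC ✓; k=4: GATC vs ATCT ✗; k=5: GGATC vs ATCTG ✗; k=6: TGGATC vs ATCTGA ✗.
Only k = 3 is perfect, so the longest perfect 3' overlap is 3.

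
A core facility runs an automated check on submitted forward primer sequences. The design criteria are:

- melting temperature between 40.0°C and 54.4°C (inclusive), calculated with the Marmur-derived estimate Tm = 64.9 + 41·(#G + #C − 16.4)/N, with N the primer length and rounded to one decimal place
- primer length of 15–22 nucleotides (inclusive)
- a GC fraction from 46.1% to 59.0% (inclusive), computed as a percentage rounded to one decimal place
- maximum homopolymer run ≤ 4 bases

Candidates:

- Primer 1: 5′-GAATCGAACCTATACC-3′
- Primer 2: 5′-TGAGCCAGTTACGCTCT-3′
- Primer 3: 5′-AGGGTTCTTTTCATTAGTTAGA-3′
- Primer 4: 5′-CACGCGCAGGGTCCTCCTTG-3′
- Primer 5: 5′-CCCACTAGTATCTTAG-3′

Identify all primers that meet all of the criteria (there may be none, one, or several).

Primer 2 only.

Primer 1 (16 nt, A=6 T=3 G=2 C=5): Tm = 64.9 + 41·(7 − 16.4)/16 = 40.8°C ✓; length 16 ✓; GC 7/16 = 43.8%, outside 46.1–59.0% ✗; longest run = 2 ✓ — fails.
Primer 2 (17 nt, A=3 T=5 G=4 C=5): Tm = 64.9 + 41·(9 − 16.4)/17 = 47.1°C ✓; length 17 ✓; GC 9/17 = 52.9% ✓; longest run = 2 ✓ — passes.
Primer 3 (22 nt, A=5 T=10 G=5 C=2): Tm = 64.9 + 41·(7 − 16.4)/22 = 47.4°C ✓; length 22 ✓; GC 7/22 = 31.8%, outside 46.1–59.0% ✗; longest run = 4 ✓ — fails.
Primer 4 (20 nt, A=2 T=4 G=6 C=8): Tm = 64.9 + 41·(14 − 16.4)/20 = 60.0°C, outside 40.0–54.4°C ✗; length 20 ✓; GC 14/20 = 70.0%, outside 46.1–59.0% ✗; longest run = 3 ✓ — fails.
Primer 5 (16 nt, A=4 T=5 G=2 C=5): Tm = 64.9 + 41·(7 − 16.4)/16 = 40.8°C ✓; length 16 ✓; GC 7/16 = 43.8%, outside 46.1–59.0% ✗; longest run = 3 ✓ — fails.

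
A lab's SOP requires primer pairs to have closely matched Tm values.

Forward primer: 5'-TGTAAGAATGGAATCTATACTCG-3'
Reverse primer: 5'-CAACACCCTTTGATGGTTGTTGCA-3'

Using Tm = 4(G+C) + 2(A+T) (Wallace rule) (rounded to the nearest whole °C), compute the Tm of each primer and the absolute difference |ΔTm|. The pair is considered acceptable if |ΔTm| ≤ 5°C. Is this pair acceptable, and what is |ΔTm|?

|ΔTm| = 8°C; the pair is not acceptable.

Forward: A=8 T=7 G=5 C=3 → Tm = 2·15 + 4·8 = 62°C.
Reverse: A=5 T=8 G=5 C=6 → Tm = 2·13 + 4·11 = 70°C.
|ΔTm| = |62 − 70| = 8°C, > 5°C.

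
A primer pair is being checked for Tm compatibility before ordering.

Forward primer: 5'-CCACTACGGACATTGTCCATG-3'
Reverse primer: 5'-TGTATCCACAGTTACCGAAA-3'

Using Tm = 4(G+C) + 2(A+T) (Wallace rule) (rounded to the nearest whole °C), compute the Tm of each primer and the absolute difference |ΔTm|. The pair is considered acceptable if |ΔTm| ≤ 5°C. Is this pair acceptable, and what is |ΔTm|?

|ΔTm| = 8°C; the pair is not acceptable.

Forward: A=5 T=5 G=4 C=7 → Tm = 2·10 + 4·11 = 64°C.
Reverse: A=7 T=5 G=3 C=5 → Tm = 2·12 + 4·8 = 56°C.
|ΔTm| = |64 − 56| = 8°C, > 5°C.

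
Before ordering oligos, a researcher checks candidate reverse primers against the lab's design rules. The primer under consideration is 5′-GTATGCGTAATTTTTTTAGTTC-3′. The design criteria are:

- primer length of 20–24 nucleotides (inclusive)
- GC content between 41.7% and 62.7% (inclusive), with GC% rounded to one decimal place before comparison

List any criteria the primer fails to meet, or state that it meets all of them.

Base counts: A=4, T=12, G=4, C=2 (length 22).
length: length 22 ✓
GC content: GC 6/22 = 27.3%, outside 41.7–62.7% ✗

Fails: GC content.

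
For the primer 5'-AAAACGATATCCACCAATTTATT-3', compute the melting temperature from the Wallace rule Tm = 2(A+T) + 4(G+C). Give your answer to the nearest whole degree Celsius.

58°C

Base counts: A=10, T=7, G=1, C=5 (length 23).
Tm = 2·(10+7) + 4·(1+5) = 2·17 + 4·6 = 34 + 24 = 58°C.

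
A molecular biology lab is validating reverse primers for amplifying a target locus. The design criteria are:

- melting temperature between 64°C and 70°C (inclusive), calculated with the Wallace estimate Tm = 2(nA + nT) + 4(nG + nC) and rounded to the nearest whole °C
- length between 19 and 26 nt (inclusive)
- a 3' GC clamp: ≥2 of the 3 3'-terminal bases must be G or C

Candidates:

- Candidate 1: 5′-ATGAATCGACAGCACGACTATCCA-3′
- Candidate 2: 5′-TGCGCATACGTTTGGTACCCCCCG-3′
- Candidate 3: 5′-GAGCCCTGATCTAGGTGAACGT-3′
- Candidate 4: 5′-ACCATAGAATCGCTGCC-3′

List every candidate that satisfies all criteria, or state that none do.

Candidate 1 (24 nt, A=9 T=4 G=4 C=7): Tm = 2·13 + 4·11 = 70°C ✓; length 24 ✓; 3' end CCA has 2 G/C ✓ — passes.
Candidate 2 (24 nt, A=3 T=6 G=6 C=9): Tm = 2·9 + 4·15 = 78°C, outside 64–70°C ✗; length 24 ✓; 3' end CCG has 3 G/C ✓ — fails.
Candidate 3 (22 nt, A=5 T=5 G=7 C=5): Tm = 2·10 + 4·12 = 68°C ✓; length 22 ✓; 3' end CGT has 2 G/C ✓ — passes.
Candidate 4 (17 nt, A=5 T=3 G=3 C=6): Tm = 2·8 + 4·9 = 52°C, outside 64–70°C ✗; length 17, outside 19–26 ✗; 3' end GCC has 3 G/C ✓ — fails.

Candidate 1 and Candidate 3.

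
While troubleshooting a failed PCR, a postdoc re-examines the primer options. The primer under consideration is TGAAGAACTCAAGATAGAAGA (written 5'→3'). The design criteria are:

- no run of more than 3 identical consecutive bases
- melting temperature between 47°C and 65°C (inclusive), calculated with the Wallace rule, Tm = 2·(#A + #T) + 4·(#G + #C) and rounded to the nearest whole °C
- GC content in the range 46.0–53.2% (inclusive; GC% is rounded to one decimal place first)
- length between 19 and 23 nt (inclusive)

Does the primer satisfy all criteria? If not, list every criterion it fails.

Fails: GC content.

Base counts: A=11, T=3, G=5, C=2 (length 21).
homopolymer run: longest run = 2 ✓
Tm: Tm = 2·14 + 4·7 = 56°C ✓
GC content: GC 7/21 = 33.3%, outside 46.0–53.2% ✗
length: length 21 ✓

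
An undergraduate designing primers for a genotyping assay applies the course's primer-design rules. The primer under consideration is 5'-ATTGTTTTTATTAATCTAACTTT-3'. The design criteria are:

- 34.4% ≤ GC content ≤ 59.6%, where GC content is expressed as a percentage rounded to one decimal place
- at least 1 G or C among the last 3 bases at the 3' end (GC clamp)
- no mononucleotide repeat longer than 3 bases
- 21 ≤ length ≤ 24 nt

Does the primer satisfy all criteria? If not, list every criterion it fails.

Fails: GC content, GC clamp, homopolymer run.

Base counts: A=6, T=14, G=1, C=2 (length 23).
GC content: GC 3/23 = 13.0%, outside 34.4–59.6% ✗
GC clamp: 3' end TTT has 0 G/C, need ≥1 ✗
homopolymer run: longest run = 5, exceeds 3 ✗
length: length 23 ✓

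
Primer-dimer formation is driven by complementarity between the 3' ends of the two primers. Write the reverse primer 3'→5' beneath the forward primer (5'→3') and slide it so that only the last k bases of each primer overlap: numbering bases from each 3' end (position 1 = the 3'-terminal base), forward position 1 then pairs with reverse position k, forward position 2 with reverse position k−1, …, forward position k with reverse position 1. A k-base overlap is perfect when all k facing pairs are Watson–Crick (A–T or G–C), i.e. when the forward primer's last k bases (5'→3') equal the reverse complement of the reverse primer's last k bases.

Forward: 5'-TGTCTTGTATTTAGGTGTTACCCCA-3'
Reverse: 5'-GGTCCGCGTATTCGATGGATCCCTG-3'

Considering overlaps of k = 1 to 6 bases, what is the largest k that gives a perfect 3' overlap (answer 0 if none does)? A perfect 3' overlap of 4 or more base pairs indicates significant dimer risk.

Last 6 bases (5'→3') — forward …ACCCCA, reverse …TCCCTG.
Reverse complement of the reverse primer's last 6 bases: CAGGGA; its first k bases are the reverse complement of the reverse primer's last k bases, so a perfect k-base overlap needs the forward primer's last k bases to equal them.
Comparing (forward last k vs required): k=1: A vs C ✗; k=2: CA vs CA ✓; k=3: CCA vs CAG ✗; k=4: CCCA vs CAGG ✗; k=5: CCCCA vs CAGGG ✗; k=6: ACCCCA vs CAGGGA ✗.
Only k = 2 is perfect, so the longest perfect 3' overlap is 2.

Longest perfect overlap: 2 complementary base pairs; below the dimer-risk threshold (threshold 4).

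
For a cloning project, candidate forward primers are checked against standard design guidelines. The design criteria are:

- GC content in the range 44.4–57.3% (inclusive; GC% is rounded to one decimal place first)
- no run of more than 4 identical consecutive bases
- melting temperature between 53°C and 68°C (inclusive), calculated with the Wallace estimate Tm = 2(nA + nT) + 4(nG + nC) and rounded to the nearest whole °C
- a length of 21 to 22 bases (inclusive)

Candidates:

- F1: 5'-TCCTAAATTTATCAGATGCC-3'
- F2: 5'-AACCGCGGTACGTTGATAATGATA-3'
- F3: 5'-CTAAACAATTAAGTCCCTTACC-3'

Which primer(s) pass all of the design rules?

None of the candidates satisfy all criteria.

F1 (20 nt, A=6 T=7 G=2 C=5): GC 7/20 = 35.0%, outside 44.4–57.3% ✗; longest run = 3 ✓; Tm = 2·13 + 4·7 = 54°C ✓; length 20, outside 21–22 ✗ — fails.
F2 (24 nt, A=8 T=6 G=6 C=4): GC 10/24 = 41.7%, outside 44.4–57.3% ✗; longest run = 2 ✓; Tm = 2·14 + 4·10 = 68°C ✓; length 24, outside 21–22 ✗ — fails.
F3 (22 nt, A=8 T=6 G=1 C=7): GC 8/22 = 36.4%, outside 44.4–57.3% ✗; longest run = 3 ✓; Tm = 2·14 + 4·8 = 60°C ✓; length 22 ✓ — fails.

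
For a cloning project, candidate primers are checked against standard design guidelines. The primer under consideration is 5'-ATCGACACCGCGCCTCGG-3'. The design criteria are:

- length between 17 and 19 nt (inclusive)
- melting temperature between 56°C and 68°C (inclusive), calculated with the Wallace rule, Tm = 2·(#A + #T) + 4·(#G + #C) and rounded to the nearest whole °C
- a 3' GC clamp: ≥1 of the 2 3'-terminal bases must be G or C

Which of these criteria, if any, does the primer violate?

Base counts: A=3, T=2, G=5, C=8 (length 18).
length: length 18 ✓
Tm: Tm = 2·5 + 4·13 = 62°C ✓
GC clamp: 3' end GG has 2 G/C ✓

Meets all criteria.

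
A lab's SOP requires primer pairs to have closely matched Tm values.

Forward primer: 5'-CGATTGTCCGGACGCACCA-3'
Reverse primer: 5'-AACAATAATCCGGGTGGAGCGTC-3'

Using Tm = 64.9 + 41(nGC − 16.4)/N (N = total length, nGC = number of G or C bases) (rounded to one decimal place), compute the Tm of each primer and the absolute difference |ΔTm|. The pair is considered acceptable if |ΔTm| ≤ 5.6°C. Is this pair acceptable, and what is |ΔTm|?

|ΔTm| = 1.7°C; the pair is acceptable.

Forward: G+C = 12, N = 19 → Tm = 64.9 + 41·(12 − 16.4)/19 = 55.4°C.
Reverse: G+C = 12, N = 23 → Tm = 64.9 + 41·(12 − 16.4)/23 = 57.1°C.
|ΔTm| = |55.4 − 57.1| = 1.7°C, ≤ 5.6°C.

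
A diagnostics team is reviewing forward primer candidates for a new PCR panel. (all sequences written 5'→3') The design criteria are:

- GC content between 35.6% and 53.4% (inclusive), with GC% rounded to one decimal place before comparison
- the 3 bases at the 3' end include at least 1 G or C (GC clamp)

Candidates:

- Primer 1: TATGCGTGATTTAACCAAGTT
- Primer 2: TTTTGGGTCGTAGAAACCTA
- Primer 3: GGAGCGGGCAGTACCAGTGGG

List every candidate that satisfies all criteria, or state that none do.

Primer 1 (21 nt, A=6 T=8 G=4 C=3): GC 7/21 = 33.3%, outside 35.6–53.4% ✗; 3' end GTT has 1 G/C ✓ — fails.
Primer 2 (20 nt, A=5 T=7 G=5 C=3): GC 8/20 = 40.0% ✓; 3' end CTA has 1 G/C ✓ — passes.
Primer 3 (21 nt, A=4 T=2 G=11 C=4): GC 15/21 = 71.4%, outside 35.6–53.4% ✗; 3' end GGG has 3 G/C ✓ — fails.

Primer 2 only.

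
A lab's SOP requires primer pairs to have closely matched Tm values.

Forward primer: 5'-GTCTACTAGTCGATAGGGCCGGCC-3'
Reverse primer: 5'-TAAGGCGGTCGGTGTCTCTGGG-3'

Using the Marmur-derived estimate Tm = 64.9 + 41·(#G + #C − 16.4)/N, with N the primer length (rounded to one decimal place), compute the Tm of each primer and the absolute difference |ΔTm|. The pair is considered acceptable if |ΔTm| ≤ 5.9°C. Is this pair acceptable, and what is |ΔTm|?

|ΔTm| = 2.1°C; the pair is acceptable.

Forward: G+C = 15, N = 24 → Tm = 64.9 + 41·(15 − 16.4)/24 = 62.5°C.
Reverse: G+C = 14, N = 22 → Tm = 64.9 + 41·(14 − 16.4)/22 = 60.4°C.
|ΔTm| = |62.5 − 60.4| = 2.1°C, ≤ 5.9°C.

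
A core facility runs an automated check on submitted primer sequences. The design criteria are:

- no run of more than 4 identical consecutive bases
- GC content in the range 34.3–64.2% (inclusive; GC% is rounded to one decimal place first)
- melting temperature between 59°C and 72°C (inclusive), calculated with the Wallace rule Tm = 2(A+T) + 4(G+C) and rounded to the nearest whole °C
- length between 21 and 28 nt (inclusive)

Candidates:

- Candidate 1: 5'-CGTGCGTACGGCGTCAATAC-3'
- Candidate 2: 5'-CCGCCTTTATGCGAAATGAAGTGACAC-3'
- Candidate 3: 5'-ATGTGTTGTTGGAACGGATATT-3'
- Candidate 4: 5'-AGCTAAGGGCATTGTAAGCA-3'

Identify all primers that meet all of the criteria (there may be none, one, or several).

Candidate 1 (20 nt, A=4 T=4 G=6 C=6): longest run = 2 ✓; GC 12/20 = 60.0% ✓; Tm = 2·8 + 4·12 = 64°C ✓; length 20, outside 21–28 ✗ — fails.
Candidate 2 (27 nt, A=8 T=6 G=6 C=7): longest run = 3 ✓; GC 13/27 = 48.1% ✓; Tm = 2·14 + 4·13 = 80°C, outside 59–72°C ✗; length 27 ✓ — fails.
Candidate 3 (22 nt, A=5 T=9 G=7 C=1): longest run = 2 ✓; GC 8/22 = 36.4% ✓; Tm = 2·14 + 4·8 = 60°C ✓; length 22 ✓ — passes.
Candidate 4 (20 nt, A=7 T=4 G=6 C=3): longest run = 3 ✓; GC 9/20 = 45.0% ✓; Tm = 2·11 + 4·9 = 58°C, outside 59–72°C ✗; length 20, outside 21–28 ✗ — fails.

Candidate 3 only.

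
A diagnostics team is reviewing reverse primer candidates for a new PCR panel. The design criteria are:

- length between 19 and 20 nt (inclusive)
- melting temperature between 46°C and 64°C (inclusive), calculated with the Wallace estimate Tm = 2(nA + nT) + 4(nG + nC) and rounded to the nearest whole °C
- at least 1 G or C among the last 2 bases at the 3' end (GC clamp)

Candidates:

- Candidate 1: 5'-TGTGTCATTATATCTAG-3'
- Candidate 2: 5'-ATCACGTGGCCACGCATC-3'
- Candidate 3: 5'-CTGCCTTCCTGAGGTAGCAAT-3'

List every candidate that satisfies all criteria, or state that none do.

Candidate 1 (17 nt, A=4 T=8 G=3 C=2): length 17, outside 19–20 ✗; Tm = 2·12 + 4·5 = 44°C, outside 46–64°C ✗; 3' end AG has 1 G/C ✓ — fails.
Candidate 2 (18 nt, A=4 T=3 G=4 C=7): length 18, outside 19–20 ✗; Tm = 2·7 + 4·11 = 58°C ✓; 3' end TC has 1 G/C ✓ — fails.
Candidate 3 (21 nt, A=4 T=6 G=5 C=6): length 21, outside 19–20 ✗; Tm = 2·10 + 4·11 = 64°C ✓; 3' end AT has 0 G/C, need ≥1 ✗ — fails.

None of the candidates satisfy all criteria.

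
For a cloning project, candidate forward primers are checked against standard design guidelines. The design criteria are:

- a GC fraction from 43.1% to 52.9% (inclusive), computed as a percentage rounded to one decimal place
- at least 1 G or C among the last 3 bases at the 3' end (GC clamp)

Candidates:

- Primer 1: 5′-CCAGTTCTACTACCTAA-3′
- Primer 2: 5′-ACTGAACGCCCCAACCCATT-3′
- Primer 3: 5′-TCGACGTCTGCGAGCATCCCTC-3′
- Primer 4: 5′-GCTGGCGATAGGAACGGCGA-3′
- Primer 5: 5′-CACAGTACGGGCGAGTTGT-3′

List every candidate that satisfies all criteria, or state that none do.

None of the candidates satisfy all criteria.

Primer 1 (17 nt, A=5 T=5 G=1 C=6): GC 7/17 = 41.2%, outside 43.1–52.9% ✗; 3' end TAA has 0 G/C, need ≥1 ✗ — fails.
Primer 2 (20 nt, A=6 T=3 G=2 C=9): GC 11/20 = 55.0%, outside 43.1–52.9% ✗; 3' end ATT has 0 G/C, need ≥1 ✗ — fails.
Primer 3 (22 nt, A=3 T=5 G=5 C=9): GC 14/22 = 63.6%, outside 43.1–52.9% ✗; 3' end CTC has 2 G/C ✓ — fails.
Primer 4 (20 nt, A=5 T=2 G=9 C=4): GC 13/20 = 65.0%, outside 43.1–52.9% ✗; 3' end CGA has 2 G/C ✓ — fails.
Primer 5 (19 nt, A=4 T=4 G=7 C=4): GC 11/19 = 57.9%, outside 43.1–52.9% ✗; 3' end TGT has 1 G/C ✓ — fails.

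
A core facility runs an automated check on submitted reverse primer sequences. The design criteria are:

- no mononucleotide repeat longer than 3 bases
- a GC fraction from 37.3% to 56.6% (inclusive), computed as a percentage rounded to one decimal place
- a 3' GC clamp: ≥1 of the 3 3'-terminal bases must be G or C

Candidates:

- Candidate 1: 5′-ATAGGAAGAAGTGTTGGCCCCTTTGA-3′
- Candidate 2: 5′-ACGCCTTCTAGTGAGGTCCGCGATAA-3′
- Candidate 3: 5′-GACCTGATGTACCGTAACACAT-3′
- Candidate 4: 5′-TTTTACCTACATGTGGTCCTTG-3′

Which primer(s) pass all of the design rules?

Candidate 1 (26 nt, A=7 T=7 G=8 C=4): longest run = 4, exceeds 3 ✗; GC 12/26 = 46.2% ✓; 3' end TGA has 1 G/C ✓ — fails.
Candidate 2 (26 nt, A=6 T=6 G=7 C=7): longest run = 2 ✓; GC 14/26 = 53.8% ✓; 3' end TAA has 0 G/C, need ≥1 ✗ — fails.
Candidate 3 (22 nt, A=7 T=5 G=4 C=6): longest run = 2 ✓; GC 10/22 = 45.5% ✓; 3' end CAT has 1 G/C ✓ — passes.
Candidate 4 (22 nt, A=3 T=10 G=4 C=5): longest run = 4, exceeds 3 ✗; GC 9/22 = 40.9% ✓; 3' end TTG has 1 G/C ✓ — fails.

Candidate 3 only.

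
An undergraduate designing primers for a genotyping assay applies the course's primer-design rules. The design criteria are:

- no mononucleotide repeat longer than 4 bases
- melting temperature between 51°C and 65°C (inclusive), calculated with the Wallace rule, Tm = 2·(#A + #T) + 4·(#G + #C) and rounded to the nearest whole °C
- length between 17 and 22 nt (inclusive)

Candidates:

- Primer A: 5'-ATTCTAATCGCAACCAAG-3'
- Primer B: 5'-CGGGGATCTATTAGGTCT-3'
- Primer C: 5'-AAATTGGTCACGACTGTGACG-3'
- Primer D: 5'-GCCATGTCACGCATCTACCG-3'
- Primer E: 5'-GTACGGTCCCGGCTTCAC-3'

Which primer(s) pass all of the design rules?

Primer A (18 nt, A=7 T=4 G=2 C=5): longest run = 2 ✓; Tm = 2·11 + 4·7 = 50°C, outside 51–65°C ✗; length 18 ✓ — fails.
Primer B (18 nt, A=3 T=6 G=6 C=3): longest run = 4 ✓; Tm = 2·9 + 4·9 = 54°C ✓; length 18 ✓ — passes.
Primer C (21 nt, A=6 T=5 G=6 C=4): longest run = 3 ✓; Tm = 2·11 + 4·10 = 62°C ✓; length 21 ✓ — passes.
Primer D (20 nt, A=4 T=4 G=4 C=8): longest run = 2 ✓; Tm = 2·8 + 4·12 = 64°C ✓; length 20 ✓ — passes.
Primer E (18 nt, A=2 T=4 G=5 C=7): longest run = 3 ✓; Tm = 2·6 + 4·12 = 60°C ✓; length 18 ✓ — passes.

Primer B, Primer C, Primer D and Primer E.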